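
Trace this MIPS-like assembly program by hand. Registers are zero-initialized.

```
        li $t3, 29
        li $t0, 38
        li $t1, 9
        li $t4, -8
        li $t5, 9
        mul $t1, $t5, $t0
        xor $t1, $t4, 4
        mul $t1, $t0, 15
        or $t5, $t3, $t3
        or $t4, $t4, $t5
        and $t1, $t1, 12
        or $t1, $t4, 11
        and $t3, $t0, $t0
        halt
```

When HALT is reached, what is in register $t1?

-1

li $t3, 29 → $t3=29
li $t0, 38 → $t0=38
li $t1, 9 → $t1=9
li $t4, -8 → $t4=-8
li $t5, 9 → $t5=9
mul $t1, $t5, $t0 → $t1=9*38=342
xor $t1, $t4, 4 → $t1=(-8)^4=-4
mul $t1, $t0, 15 → $t1=38*15=570
or $t5, $t3, $t3 → $t5=29|29=29
or $t4, $t4, $t5 → $t4=(-8)|29=-3
and $t1, $t1, 12 → $t1=570&12=8
or $t1, $t4, 11 → $t1=(-3)|11=-1
and $t3, $t0, $t0 → $t3=38&38=38
halt.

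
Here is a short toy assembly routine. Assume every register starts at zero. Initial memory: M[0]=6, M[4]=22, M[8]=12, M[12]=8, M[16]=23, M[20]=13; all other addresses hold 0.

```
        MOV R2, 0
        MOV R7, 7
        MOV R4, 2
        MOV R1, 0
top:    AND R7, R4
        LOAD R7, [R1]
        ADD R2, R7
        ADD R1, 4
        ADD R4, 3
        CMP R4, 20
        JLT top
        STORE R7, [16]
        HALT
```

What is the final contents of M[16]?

13

after MOV R2, 0: R2=0
after MOV R7, 7: R7=7
after MOV R4, 2: R4=2
after MOV R1, 0: R1=0
after AND R7, R4: R7=7&2=2
after LOAD R7, [R1]: R7=M[0]=6
after ADD R2, R7: R2=0+6=6
after ADD R1, 4: R1=0+4=4
after ADD R4, 3: R4=2+3=5
CMP R4, 20  (cmp 5,20)
JLT top: taken
after AND R7, R4: R7=6&5=4
after LOAD R7, [R1]: R7=M[4]=22
after ADD R2, R7: R2=6+22=28
after ADD R1, 4: R1=4+4=8
after ADD R4, 3: R4=5+3=8
CMP R4, 20  (cmp 8,20)
JLT top: taken
after AND R7, R4: R7=22&8=0
after LOAD R7, [R1]: R7=M[8]=12
after ADD R2, R7: R2=28+12=40
after ADD R1, 4: R1=8+4=12
after ADD R4, 3: R4=8+3=11
CMP R4, 20  (cmp 11,20)
JLT top: taken
after AND R7, R4: R7=12&11=8
after LOAD R7, [R1]: R7=M[12]=8
after ADD R2, R7: R2=40+8=48
after ADD R1, 4: R1=12+4=16
after ADD R4, 3: R4=11+3=14
CMP R4, 20  (cmp 14,20)
JLT top: taken
after AND R7, R4: R7=8&14=8
after LOAD R7, [R1]: R7=M[16]=23
after ADD R2, R7: R2=48+23=71
after ADD R1, 4: R1=16+4=20
after ADD R4, 3: R4=14+3=17
CMP R4, 20  (cmp 17,20)
JLT top: taken
after AND R7, R4: R7=23&17=17
after LOAD R7, [R1]: R7=M[20]=13
after ADD R2, R7: R2=71+13=84
after ADD R1, 4: R1=20+4=24
after ADD R4, 3: R4=17+3=20
CMP R4, 20  (cmp 20,20)
JLT top: not taken
STORE R7, [16] → M[16]=13
halt.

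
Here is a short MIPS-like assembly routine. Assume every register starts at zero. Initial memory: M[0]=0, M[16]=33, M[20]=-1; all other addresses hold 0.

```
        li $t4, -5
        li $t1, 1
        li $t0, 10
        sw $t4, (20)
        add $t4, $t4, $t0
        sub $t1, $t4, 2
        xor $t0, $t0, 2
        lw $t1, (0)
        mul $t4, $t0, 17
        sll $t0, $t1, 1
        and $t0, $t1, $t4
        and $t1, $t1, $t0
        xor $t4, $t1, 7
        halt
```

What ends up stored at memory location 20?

-5

after li $t4, -5: $t4=-5
after li $t1, 1: $t1=1
after li $t0, 10: $t0=10
sw $t4, (20) → M[20]=-5
after add $t4, $t4, $t0: $t4=(-5)+10=5
after sub $t1, $t4, 2: $t1=5-2=3
after xor $t0, $t0, 2: $t0=10^2=8
after lw $t1, (0): $t1=M[0]=0
after mul $t4, $t0, 17: $t4=8*17=136
after sll $t0, $t1, 1: $t0=0<<1=0
after and $t0, $t1, $t4: $t0=0&136=0
after and $t1, $t1, $t0: $t1=0&0=0
after xor $t4, $t1, 7: $t4=0^7=7
halt.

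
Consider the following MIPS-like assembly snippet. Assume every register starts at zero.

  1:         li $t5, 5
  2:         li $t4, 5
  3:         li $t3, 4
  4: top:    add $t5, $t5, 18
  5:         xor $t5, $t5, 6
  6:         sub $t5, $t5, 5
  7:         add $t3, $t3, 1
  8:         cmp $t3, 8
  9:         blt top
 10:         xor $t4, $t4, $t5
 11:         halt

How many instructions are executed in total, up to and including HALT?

$t5=5
$t4=5
$t3=4
$t5=5+18=23
$t5=23^6=17
$t5=17-5=12
$t3=4+1=5
cmp $t3, 8  (cmp 5,8)
blt top: taken
$t5=12+18=30
$t5=30^6=24
$t5=24-5=19
$t3=5+1=6
cmp $t3, 8  (cmp 6,8)
blt top: taken
$t5=19+18=37
$t5=37^6=35
$t5=35-5=30
$t3=6+1=7
cmp $t3, 8  (cmp 7,8)
blt top: taken
$t5=30+18=48
$t5=48^6=54
$t5=54-5=49
$t3=7+1=8
cmp $t3, 8  (cmp 8,8)
blt top: not taken
$t4=5^49=52
halt.
Total executed instructions: 29.

29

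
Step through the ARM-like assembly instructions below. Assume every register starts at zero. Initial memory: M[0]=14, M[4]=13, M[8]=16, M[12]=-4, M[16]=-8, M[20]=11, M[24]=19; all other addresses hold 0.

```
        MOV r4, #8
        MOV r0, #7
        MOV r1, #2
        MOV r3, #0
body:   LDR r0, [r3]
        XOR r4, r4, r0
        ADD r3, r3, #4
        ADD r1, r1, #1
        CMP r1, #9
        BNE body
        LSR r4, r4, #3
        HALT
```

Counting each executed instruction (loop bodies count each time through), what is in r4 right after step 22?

27

r4=8
r0=7
r1=2
r3=0
r0=M[0]=14
r4=8^14=6
r3=0+4=4
r1=2+1=3
CMP r1, #9  (cmp 3,9)
BNE body: taken
r0=M[4]=13
r4=6^13=11
r3=4+4=8
r1=3+1=4
CMP r1, #9  (cmp 4,9)
BNE body: taken
r0=M[8]=16
r4=11^16=27
r3=8+4=12
r1=4+1=5
CMP r1, #9  (cmp 5,9)
BNE body: taken
After step 22: r4 = 27.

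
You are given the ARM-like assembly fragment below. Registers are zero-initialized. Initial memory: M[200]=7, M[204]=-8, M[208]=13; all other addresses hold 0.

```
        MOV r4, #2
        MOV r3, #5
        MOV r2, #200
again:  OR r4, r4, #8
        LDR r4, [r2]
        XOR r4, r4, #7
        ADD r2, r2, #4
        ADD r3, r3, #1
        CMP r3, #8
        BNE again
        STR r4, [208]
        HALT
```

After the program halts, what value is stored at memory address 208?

10

MOV r4, #2 → r4=2
MOV r3, #5 → r3=5
MOV r2, #200 → r2=200
OR r4, r4, #8 → r4=2|8=10
LDR r4, [r2] → r4=M[200]=7
XOR r4, r4, #7 → r4=7^7=0
ADD r2, r2, #4 → r2=200+4=204
ADD r3, r3, #1 → r3=5+1=6
CMP r3, #8  (cmp 6,8)
BNE again: taken
OR r4, r4, #8 → r4=0|8=8
LDR r4, [r2] → r4=M[204]=-8
XOR r4, r4, #7 → r4=(-8)^7=-1
ADD r2, r2, #4 → r2=204+4=208
ADD r3, r3, #1 → r3=6+1=7
CMP r3, #8  (cmp 7,8)
BNE again: taken
OR r4, r4, #8 → r4=(-1)|8=-1
LDR r4, [r2] → r4=M[208]=13
XOR r4, r4, #7 → r4=13^7=10
ADD r2, r2, #4 → r2=208+4=212
ADD r3, r3, #1 → r3=7+1=8
CMP r3, #8  (cmp 8,8)
BNE again: not taken
STR r4, [208] → M[208]=10
halt.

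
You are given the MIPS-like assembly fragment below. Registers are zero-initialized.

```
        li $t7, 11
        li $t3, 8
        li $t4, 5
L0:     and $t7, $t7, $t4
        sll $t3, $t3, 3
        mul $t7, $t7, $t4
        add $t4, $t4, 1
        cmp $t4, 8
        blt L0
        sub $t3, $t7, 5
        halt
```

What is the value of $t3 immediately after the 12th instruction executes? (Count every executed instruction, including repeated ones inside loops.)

512

after li $t7, 11: $t7=11
after li $t3, 8: $t3=8
after li $t4, 5: $t4=5
after and $t7, $t7, $t4: $t7=11&5=1
after sll $t3, $t3, 3: $t3=8<<3=64
after mul $t7, $t7, $t4: $t7=1*5=5
after add $t4, $t4, 1: $t4=5+1=6
cmp $t4, 8  (cmp 6,8)
blt L0: taken
after and $t7, $t7, $t4: $t7=5&6=4
after sll $t3, $t3, 3: $t3=64<<3=512
after mul $t7, $t7, $t4: $t7=4*6=24
After step 12: $t3 = 512.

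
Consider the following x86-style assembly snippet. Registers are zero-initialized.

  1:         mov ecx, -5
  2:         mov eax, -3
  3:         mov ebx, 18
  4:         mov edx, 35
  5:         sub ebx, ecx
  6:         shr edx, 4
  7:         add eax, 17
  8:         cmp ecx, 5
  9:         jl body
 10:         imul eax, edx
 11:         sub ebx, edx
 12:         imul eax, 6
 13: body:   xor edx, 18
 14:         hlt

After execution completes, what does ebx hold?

after mov ecx, -5: ecx=-5
after mov eax, -3: eax=-3
after mov ebx, 18: ebx=18
after mov edx, 35: edx=35
after sub ebx, ecx: ebx=18-(-5)=23
after shr edx, 4: edx=35>>4=2
after add eax, 17: eax=(-3)+17=14
cmp ecx, 5  (cmp -5,5)
jl body: taken
after xor edx, 18: edx=2^18=16
halt.

23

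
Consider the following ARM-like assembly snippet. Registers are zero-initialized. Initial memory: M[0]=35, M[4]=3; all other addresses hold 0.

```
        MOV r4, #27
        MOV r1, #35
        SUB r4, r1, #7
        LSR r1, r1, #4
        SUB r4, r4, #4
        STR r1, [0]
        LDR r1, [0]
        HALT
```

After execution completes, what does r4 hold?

r4=27
r1=35
r4=35-7=28
r1=35>>4=2
r4=28-4=24
STR r1, [0] → M[0]=2
r1=M[0]=2
halt.

24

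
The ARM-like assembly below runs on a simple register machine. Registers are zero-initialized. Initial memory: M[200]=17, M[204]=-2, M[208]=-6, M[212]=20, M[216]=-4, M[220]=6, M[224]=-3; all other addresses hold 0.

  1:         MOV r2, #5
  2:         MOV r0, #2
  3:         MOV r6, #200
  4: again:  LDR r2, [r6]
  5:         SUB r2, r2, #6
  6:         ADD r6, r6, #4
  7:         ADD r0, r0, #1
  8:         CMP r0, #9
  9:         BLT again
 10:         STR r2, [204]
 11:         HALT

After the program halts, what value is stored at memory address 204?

after MOV r2, #5: r2=5
after MOV r0, #2: r0=2
after MOV r6, #200: r6=200
after LDR r2, [r6]: r2=M[200]=17
after SUB r2, r2, #6: r2=17-6=11
after ADD r6, r6, #4: r6=200+4=204
after ADD r0, r0, #1: r0=2+1=3
CMP r0, #9  (cmp 3,9)
BLT again: taken
after LDR r2, [r6]: r2=M[204]=-2
after SUB r2, r2, #6: r2=(-2)-6=-8
after ADD r6, r6, #4: r6=204+4=208
after ADD r0, r0, #1: r0=3+1=4
CMP r0, #9  (cmp 4,9)
BLT again: taken
after LDR r2, [r6]: r2=M[208]=-6
after SUB r2, r2, #6: r2=(-6)-6=-12
after ADD r6, r6, #4: r6=208+4=212
after ADD r0, r0, #1: r0=4+1=5
CMP r0, #9  (cmp 5,9)
BLT again: taken
after LDR r2, [r6]: r2=M[212]=20
after SUB r2, r2, #6: r2=20-6=14
after ADD r6, r6, #4: r6=212+4=216
after ADD r0, r0, #1: r0=5+1=6
CMP r0, #9  (cmp 6,9)
BLT again: taken
after LDR r2, [r6]: r2=M[216]=-4
after SUB r2, r2, #6: r2=(-4)-6=-10
after ADD r6, r6, #4: r6=216+4=220
after ADD r0, r0, #1: r0=6+1=7
CMP r0, #9  (cmp 7,9)
BLT again: taken
after LDR r2, [r6]: r2=M[220]=6
after SUB r2, r2, #6: r2=6-6=0
after ADD r6, r6, #4: r6=220+4=224
after ADD r0, r0, #1: r0=7+1=8
CMP r0, #9  (cmp 8,9)
BLT again: taken
after LDR r2, [r6]: r2=M[224]=-3
after SUB r2, r2, #6: r2=(-3)-6=-9
after ADD r6, r6, #4: r6=224+4=228
after ADD r0, r0, #1: r0=8+1=9
CMP r0, #9  (cmp 9,9)
BLT again: not taken
STR r2, [204] → M[204]=-9
halt.

-9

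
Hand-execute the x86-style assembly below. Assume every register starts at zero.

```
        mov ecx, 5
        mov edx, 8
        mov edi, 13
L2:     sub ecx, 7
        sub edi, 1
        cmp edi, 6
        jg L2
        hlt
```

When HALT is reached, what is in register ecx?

mov ecx, 5 → ecx=5
mov edx, 8 → edx=8
mov edi, 13 → edi=13
sub ecx, 7 → ecx=5-7=-2
sub edi, 1 → edi=13-1=12
cmp edi, 6  (cmp 12,6)
jg L2: taken
sub ecx, 7 → ecx=(-2)-7=-9
sub edi, 1 → edi=12-1=11
cmp edi, 6  (cmp 11,6)
jg L2: taken
sub ecx, 7 → ecx=(-9)-7=-16
sub edi, 1 → edi=11-1=10
cmp edi, 6  (cmp 10,6)
jg L2: taken
sub ecx, 7 → ecx=(-16)-7=-23
sub edi, 1 → edi=10-1=9
cmp edi, 6  (cmp 9,6)
jg L2: taken
sub ecx, 7 → ecx=(-23)-7=-30
sub edi, 1 → edi=9-1=8
cmp edi, 6  (cmp 8,6)
jg L2: taken
sub ecx, 7 → ecx=(-30)-7=-37
sub edi, 1 → edi=8-1=7
cmp edi, 6  (cmp 7,6)
jg L2: taken
sub ecx, 7 → ecx=(-37)-7=-44
sub edi, 1 → edi=7-1=6
cmp edi, 6  (cmp 6,6)
jg L2: not taken
halt.

-44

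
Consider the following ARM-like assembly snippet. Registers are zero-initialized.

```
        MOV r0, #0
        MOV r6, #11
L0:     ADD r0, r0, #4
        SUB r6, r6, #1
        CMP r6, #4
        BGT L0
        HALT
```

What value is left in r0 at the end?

28

MOV r0, #0 → r0=0
MOV r6, #11 → r6=11
ADD r0, r0, #4 → r0=0+4=4
SUB r6, r6, #1 → r6=11-1=10
CMP r6, #4  (cmp 10,4)
BGT L0: taken
ADD r0, r0, #4 → r0=4+4=8
SUB r6, r6, #1 → r6=10-1=9
CMP r6, #4  (cmp 9,4)
BGT L0: taken
ADD r0, r0, #4 → r0=8+4=12
SUB r6, r6, #1 → r6=9-1=8
CMP r6, #4  (cmp 8,4)
BGT L0: taken
ADD r0, r0, #4 → r0=12+4=16
SUB r6, r6, #1 → r6=8-1=7
CMP r6, #4  (cmp 7,4)
BGT L0: taken
ADD r0, r0, #4 → r0=16+4=20
SUB r6, r6, #1 → r6=7-1=6
CMP r6, #4  (cmp 6,4)
BGT L0: taken
ADD r0, r0, #4 → r0=20+4=24
SUB r6, r6, #1 → r6=6-1=5
CMP r6, #4  (cmp 5,4)
BGT L0: taken
ADD r0, r0, #4 → r0=24+4=28
SUB r6, r6, #1 → r6=5-1=4
CMP r6, #4  (cmp 4,4)
BGT L0: not taken
halt.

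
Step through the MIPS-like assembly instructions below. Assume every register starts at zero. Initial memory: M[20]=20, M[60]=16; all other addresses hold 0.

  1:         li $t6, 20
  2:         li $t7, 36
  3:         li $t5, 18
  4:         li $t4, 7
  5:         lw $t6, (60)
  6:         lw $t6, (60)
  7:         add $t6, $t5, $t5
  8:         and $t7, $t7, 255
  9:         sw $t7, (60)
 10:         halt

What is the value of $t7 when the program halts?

36

$t6=20
$t7=36
$t5=18
$t4=7
$t6=M[60]=16
$t6=M[60]=16
$t6=18+18=36
$t7=36&255=36
sw $t7, (60) → M[60]=36
halt.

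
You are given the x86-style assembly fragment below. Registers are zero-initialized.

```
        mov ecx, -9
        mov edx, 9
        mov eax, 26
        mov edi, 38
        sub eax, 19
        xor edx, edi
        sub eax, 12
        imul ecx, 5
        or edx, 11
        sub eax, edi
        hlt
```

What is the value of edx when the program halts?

after mov ecx, -9: ecx=-9
after mov edx, 9: edx=9
after mov eax, 26: eax=26
after mov edi, 38: edi=38
after sub eax, 19: eax=26-19=7
after xor edx, edi: edx=9^38=47
after sub eax, 12: eax=7-12=-5
after imul ecx, 5: ecx=(-9)*5=-45
after or edx, 11: edx=47|11=47
after sub eax, edi: eax=(-5)-38=-43
halt.

47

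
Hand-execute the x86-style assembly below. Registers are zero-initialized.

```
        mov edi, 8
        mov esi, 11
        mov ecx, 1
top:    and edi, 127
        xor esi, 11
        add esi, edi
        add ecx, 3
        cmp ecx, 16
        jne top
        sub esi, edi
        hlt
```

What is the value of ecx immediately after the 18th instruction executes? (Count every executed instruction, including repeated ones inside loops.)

7

edi=8
esi=11
ecx=1
edi=8&127=8
esi=11^11=0
esi=0+8=8
ecx=1+3=4
cmp ecx, 16  (cmp 4,16)
jne top: taken
edi=8&127=8
esi=8^11=3
esi=3+8=11
ecx=4+3=7
cmp ecx, 16  (cmp 7,16)
jne top: taken
edi=8&127=8
esi=11^11=0
esi=0+8=8
After step 18: ecx = 7.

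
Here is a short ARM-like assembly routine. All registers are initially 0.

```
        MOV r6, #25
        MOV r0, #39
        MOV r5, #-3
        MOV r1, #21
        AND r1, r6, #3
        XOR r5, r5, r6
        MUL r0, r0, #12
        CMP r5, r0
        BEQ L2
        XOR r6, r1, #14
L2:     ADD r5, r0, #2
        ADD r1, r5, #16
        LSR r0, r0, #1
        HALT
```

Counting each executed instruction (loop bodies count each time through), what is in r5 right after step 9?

r6=25
r0=39
r5=-3
r1=21
r1=25&3=1
r5=(-3)^25=-28
r0=39*12=468
CMP r5, r0  (cmp -28,468)
BEQ L2: not taken
After step 9: r5 = -28.

-28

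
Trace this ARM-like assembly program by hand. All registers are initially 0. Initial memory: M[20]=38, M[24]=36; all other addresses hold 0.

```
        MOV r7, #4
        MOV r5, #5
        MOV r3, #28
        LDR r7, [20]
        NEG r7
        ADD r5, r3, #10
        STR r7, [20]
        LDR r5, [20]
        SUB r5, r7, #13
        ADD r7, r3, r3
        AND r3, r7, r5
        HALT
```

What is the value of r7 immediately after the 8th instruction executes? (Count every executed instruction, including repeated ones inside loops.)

-38

MOV r7, #4 → r7=4
MOV r5, #5 → r5=5
MOV r3, #28 → r3=28
LDR r7, [20] → r7=M[20]=38
NEG r7 → r7=-(38)=-38
ADD r5, r3, #10 → r5=28+10=38
STR r7, [20] → M[20]=-38
LDR r5, [20] → r5=M[20]=-38
After step 8: r7 = -38.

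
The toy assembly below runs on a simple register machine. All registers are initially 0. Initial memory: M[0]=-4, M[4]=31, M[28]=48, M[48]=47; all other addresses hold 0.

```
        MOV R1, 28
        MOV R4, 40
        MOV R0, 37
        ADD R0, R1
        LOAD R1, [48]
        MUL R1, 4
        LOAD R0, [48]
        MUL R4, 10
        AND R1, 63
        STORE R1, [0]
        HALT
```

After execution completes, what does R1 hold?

60

after MOV R1, 28: R1=28
after MOV R4, 40: R4=40
after MOV R0, 37: R0=37
after ADD R0, R1: R0=37+28=65
after LOAD R1, [48]: R1=M[48]=47
after MUL R1, 4: R1=47*4=188
after LOAD R0, [48]: R0=M[48]=47
after MUL R4, 10: R4=40*10=400
after AND R1, 63: R1=188&63=60
STORE R1, [0] → M[0]=60
halt.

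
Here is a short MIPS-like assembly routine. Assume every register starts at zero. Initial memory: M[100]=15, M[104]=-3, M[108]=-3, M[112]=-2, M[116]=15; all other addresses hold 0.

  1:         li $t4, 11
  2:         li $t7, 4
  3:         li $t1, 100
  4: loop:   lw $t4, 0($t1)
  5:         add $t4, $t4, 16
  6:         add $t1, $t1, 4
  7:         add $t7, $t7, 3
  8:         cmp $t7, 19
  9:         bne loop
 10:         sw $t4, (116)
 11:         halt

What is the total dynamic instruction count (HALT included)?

35

after li $t4, 11: $t4=11
after li $t7, 4: $t7=4
after li $t1, 100: $t1=100
after lw $t4, 0($t1): $t4=M[100]=15
after add $t4, $t4, 16: $t4=15+16=31
after add $t1, $t1, 4: $t1=100+4=104
after add $t7, $t7, 3: $t7=4+3=7
cmp $t7, 19  (cmp 7,19)
bne loop: taken
after lw $t4, 0($t1): $t4=M[104]=-3
after add $t4, $t4, 16: $t4=(-3)+16=13
after add $t1, $t1, 4: $t1=104+4=108
after add $t7, $t7, 3: $t7=7+3=10
cmp $t7, 19  (cmp 10,19)
bne loop: taken
after lw $t4, 0($t1): $t4=M[108]=-3
after add $t4, $t4, 16: $t4=(-3)+16=13
after add $t1, $t1, 4: $t1=108+4=112
after add $t7, $t7, 3: $t7=10+3=13
cmp $t7, 19  (cmp 13,19)
bne loop: taken
after lw $t4, 0($t1): $t4=M[112]=-2
after add $t4, $t4, 16: $t4=(-2)+16=14
after add $t1, $t1, 4: $t1=112+4=116
after add $t7, $t7, 3: $t7=13+3=16
cmp $t7, 19  (cmp 16,19)
bne loop: taken
after lw $t4, 0($t1): $t4=M[116]=15
after add $t4, $t4, 16: $t4=15+16=31
after add $t1, $t1, 4: $t1=116+4=120
after add $t7, $t7, 3: $t7=16+3=19
cmp $t7, 19  (cmp 19,19)
bne loop: not taken
sw $t4, (116) → M[116]=31
halt.
Total executed instructions: 35.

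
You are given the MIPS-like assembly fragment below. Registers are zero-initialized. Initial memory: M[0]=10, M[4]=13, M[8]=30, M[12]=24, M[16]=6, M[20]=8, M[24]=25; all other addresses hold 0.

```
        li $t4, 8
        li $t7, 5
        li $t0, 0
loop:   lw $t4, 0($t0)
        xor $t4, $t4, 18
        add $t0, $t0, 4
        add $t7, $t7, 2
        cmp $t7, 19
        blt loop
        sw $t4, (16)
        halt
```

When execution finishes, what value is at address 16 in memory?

11

$t4=8
$t7=5
$t0=0
$t4=M[0]=10
$t4=10^18=24
$t0=0+4=4
$t7=5+2=7
cmp $t7, 19  (cmp 7,19)
blt loop: taken
$t4=M[4]=13
$t4=13^18=31
$t0=4+4=8
$t7=7+2=9
cmp $t7, 19  (cmp 9,19)
blt loop: taken
$t4=M[8]=30
$t4=30^18=12
$t0=8+4=12
$t7=9+2=11
cmp $t7, 19  (cmp 11,19)
blt loop: taken
$t4=M[12]=24
$t4=24^18=10
$t0=12+4=16
$t7=11+2=13
cmp $t7, 19  (cmp 13,19)
blt loop: taken
$t4=M[16]=6
$t4=6^18=20
$t0=16+4=20
$t7=13+2=15
cmp $t7, 19  (cmp 15,19)
blt loop: taken
$t4=M[20]=8
$t4=8^18=26
$t0=20+4=24
$t7=15+2=17
cmp $t7, 19  (cmp 17,19)
blt loop: taken
$t4=M[24]=25
$t4=25^18=11
$t0=24+4=28
$t7=17+2=19
cmp $t7, 19  (cmp 19,19)
blt loop: not taken
sw $t4, (16) → M[16]=11
halt.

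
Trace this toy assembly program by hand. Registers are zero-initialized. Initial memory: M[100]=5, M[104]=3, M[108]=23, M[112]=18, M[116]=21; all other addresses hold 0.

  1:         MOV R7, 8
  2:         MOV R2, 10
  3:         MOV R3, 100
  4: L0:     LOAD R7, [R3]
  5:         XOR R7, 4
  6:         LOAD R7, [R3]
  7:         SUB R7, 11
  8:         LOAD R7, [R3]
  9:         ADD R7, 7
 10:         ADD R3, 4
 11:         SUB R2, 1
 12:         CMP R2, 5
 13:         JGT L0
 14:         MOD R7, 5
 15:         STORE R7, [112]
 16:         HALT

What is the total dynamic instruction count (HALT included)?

56

R7=8
R2=10
R3=100
R7=M[100]=5
R7=5^4=1
R7=M[100]=5
R7=5-11=-6
R7=M[100]=5
R7=5+7=12
R3=100+4=104
R2=10-1=9
CMP R2, 5  (cmp 9,5)
JGT L0: taken
R7=M[104]=3
R7=3^4=7
R7=M[104]=3
R7=3-11=-8
R7=M[104]=3
R7=3+7=10
R3=104+4=108
R2=9-1=8
CMP R2, 5  (cmp 8,5)
JGT L0: taken
R7=M[108]=23
R7=23^4=19
R7=M[108]=23
R7=23-11=12
R7=M[108]=23
R7=23+7=30
R3=108+4=112
R2=8-1=7
CMP R2, 5  (cmp 7,5)
JGT L0: taken
R7=M[112]=18
R7=18^4=22
R7=M[112]=18
R7=18-11=7
R7=M[112]=18
R7=18+7=25
R3=112+4=116
R2=7-1=6
CMP R2, 5  (cmp 6,5)
JGT L0: taken
R7=M[116]=21
R7=21^4=17
R7=M[116]=21
R7=21-11=10
R7=M[116]=21
R7=21+7=28
R3=116+4=120
R2=6-1=5
CMP R2, 5  (cmp 5,5)
JGT L0: not taken
R7=28%5=3
STORE R7, [112] → M[112]=3
halt.
Total executed instructions: 56.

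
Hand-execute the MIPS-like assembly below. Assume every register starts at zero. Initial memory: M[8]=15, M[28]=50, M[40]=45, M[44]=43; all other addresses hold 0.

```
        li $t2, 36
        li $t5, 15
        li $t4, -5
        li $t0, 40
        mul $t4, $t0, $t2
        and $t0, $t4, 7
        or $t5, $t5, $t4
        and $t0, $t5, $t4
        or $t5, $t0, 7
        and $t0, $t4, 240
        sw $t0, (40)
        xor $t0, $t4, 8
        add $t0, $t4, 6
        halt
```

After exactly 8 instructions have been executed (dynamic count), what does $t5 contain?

$t2=36
$t5=15
$t4=-5
$t0=40
$t4=40*36=1440
$t0=1440&7=0
$t5=15|1440=1455
$t0=1455&1440=1440
After step 8: $t5 = 1455.

1455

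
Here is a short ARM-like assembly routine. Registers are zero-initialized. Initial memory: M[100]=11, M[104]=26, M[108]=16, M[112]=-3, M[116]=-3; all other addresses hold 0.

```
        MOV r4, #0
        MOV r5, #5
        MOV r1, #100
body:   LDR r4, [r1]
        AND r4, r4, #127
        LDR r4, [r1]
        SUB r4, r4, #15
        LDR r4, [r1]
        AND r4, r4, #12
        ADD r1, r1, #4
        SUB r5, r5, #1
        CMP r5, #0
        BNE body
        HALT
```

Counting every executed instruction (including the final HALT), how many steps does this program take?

MOV r4, #0 → r4=0
MOV r5, #5 → r5=5
MOV r1, #100 → r1=100
LDR r4, [r1] → r4=M[100]=11
AND r4, r4, #127 → r4=11&127=11
LDR r4, [r1] → r4=M[100]=11
SUB r4, r4, #15 → r4=11-15=-4
LDR r4, [r1] → r4=M[100]=11
AND r4, r4, #12 → r4=11&12=8
ADD r1, r1, #4 → r1=100+4=104
SUB r5, r5, #1 → r5=5-1=4
CMP r5, #0  (cmp 4,0)
BNE body: taken
LDR r4, [r1] → r4=M[104]=26
AND r4, r4, #127 → r4=26&127=26
LDR r4, [r1] → r4=M[104]=26
SUB r4, r4, #15 → r4=26-15=11
LDR r4, [r1] → r4=M[104]=26
AND r4, r4, #12 → r4=26&12=8
ADD r1, r1, #4 → r1=104+4=108
SUB r5, r5, #1 → r5=4-1=3
CMP r5, #0  (cmp 3,0)
BNE body: taken
LDR r4, [r1] → r4=M[108]=16
AND r4, r4, #127 → r4=16&127=16
LDR r4, [r1] → r4=M[108]=16
SUB r4, r4, #15 → r4=16-15=1
LDR r4, [r1] → r4=M[108]=16
AND r4, r4, #12 → r4=16&12=0
ADD r1, r1, #4 → r1=108+4=112
SUB r5, r5, #1 → r5=3-1=2
CMP r5, #0  (cmp 2,0)
BNE body: taken
LDR r4, [r1] → r4=M[112]=-3
AND r4, r4, #127 → r4=(-3)&127=125
LDR r4, [r1] → r4=M[112]=-3
SUB r4, r4, #15 → r4=(-3)-15=-18
LDR r4, [r1] → r4=M[112]=-3
AND r4, r4, #12 → r4=(-3)&12=12
ADD r1, r1, #4 → r1=112+4=116
SUB r5, r5, #1 → r5=2-1=1
CMP r5, #0  (cmp 1,0)
BNE body: taken
LDR r4, [r1] → r4=M[116]=-3
AND r4, r4, #127 → r4=(-3)&127=125
LDR r4, [r1] → r4=M[116]=-3
SUB r4, r4, #15 → r4=(-3)-15=-18
LDR r4, [r1] → r4=M[116]=-3
AND r4, r4, #12 → r4=(-3)&12=12
ADD r1, r1, #4 → r1=116+4=120
SUB r5, r5, #1 → r5=1-1=0
CMP r5, #0  (cmp 0,0)
BNE body: not taken
halt.
Total executed instructions: 54.

54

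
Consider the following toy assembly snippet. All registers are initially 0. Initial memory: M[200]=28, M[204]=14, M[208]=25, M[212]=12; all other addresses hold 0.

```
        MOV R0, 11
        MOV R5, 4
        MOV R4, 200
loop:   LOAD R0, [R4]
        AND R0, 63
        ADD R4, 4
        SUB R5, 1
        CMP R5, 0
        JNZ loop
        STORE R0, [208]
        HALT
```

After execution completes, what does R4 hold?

216

R0=11
R5=4
R4=200
R0=M[200]=28
R0=28&63=28
R4=200+4=204
R5=4-1=3
CMP R5, 0  (cmp 3,0)
JNZ loop: taken
R0=M[204]=14
R0=14&63=14
R4=204+4=208
R5=3-1=2
CMP R5, 0  (cmp 2,0)
JNZ loop: taken
R0=M[208]=25
R0=25&63=25
R4=208+4=212
R5=2-1=1
CMP R5, 0  (cmp 1,0)
JNZ loop: taken
R0=M[212]=12
R0=12&63=12
R4=212+4=216
R5=1-1=0
CMP R5, 0  (cmp 0,0)
JNZ loop: not taken
STORE R0, [208] → M[208]=12
halt.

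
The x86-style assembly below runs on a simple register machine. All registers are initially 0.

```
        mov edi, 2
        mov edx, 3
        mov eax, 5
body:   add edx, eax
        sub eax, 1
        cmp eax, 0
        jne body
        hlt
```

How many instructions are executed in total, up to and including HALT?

after mov edi, 2: edi=2
after mov edx, 3: edx=3
after mov eax, 5: eax=5
after add edx, eax: edx=3+5=8
after sub eax, 1: eax=5-1=4
cmp eax, 0  (cmp 4,0)
jne body: taken
after add edx, eax: edx=8+4=12
after sub eax, 1: eax=4-1=3
cmp eax, 0  (cmp 3,0)
jne body: taken
after add edx, eax: edx=12+3=15
after sub eax, 1: eax=3-1=2
cmp eax, 0  (cmp 2,0)
jne body: taken
after add edx, eax: edx=15+2=17
after sub eax, 1: eax=2-1=1
cmp eax, 0  (cmp 1,0)
jne body: taken
after add edx, eax: edx=17+1=18
after sub eax, 1: eax=1-1=0
cmp eax, 0  (cmp 0,0)
jne body: not taken
halt.
Total executed instructions: 24.

24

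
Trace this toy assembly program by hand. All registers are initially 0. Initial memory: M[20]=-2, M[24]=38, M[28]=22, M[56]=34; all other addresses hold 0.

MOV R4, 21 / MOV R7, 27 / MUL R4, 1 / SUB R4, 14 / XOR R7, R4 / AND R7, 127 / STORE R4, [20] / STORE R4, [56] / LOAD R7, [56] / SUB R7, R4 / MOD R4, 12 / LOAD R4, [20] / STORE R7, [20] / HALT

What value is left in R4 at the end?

after MOV R4, 21: R4=21
after MOV R7, 27: R7=27
after MUL R4, 1: R4=21*1=21
after SUB R4, 14: R4=21-14=7
after XOR R7, R4: R7=27^7=28
after AND R7, 127: R7=28&127=28
STORE R4, [20] → M[20]=7
STORE R4, [56] → M[56]=7
after LOAD R7, [56]: R7=M[56]=7
after SUB R7, R4: R7=7-7=0
after MOD R4, 12: R4=7%12=7
after LOAD R4, [20]: R4=M[20]=7
STORE R7, [20] → M[20]=0
halt.

7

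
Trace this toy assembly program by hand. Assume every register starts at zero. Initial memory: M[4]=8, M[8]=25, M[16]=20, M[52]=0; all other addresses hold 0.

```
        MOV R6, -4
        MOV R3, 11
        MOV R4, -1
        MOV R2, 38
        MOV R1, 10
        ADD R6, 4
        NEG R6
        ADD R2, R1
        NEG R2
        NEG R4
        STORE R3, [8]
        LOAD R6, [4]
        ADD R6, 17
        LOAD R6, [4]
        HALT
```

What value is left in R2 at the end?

-48

after MOV R6, -4: R6=-4
after MOV R3, 11: R3=11
after MOV R4, -1: R4=-1
after MOV R2, 38: R2=38
after MOV R1, 10: R1=10
after ADD R6, 4: R6=(-4)+4=0
after NEG R6: R6=-(0)=0
after ADD R2, R1: R2=38+10=48
after NEG R2: R2=-(48)=-48
after NEG R4: R4=-(-1)=1
STORE R3, [8] → M[8]=11
after LOAD R6, [4]: R6=M[4]=8
after ADD R6, 17: R6=8+17=25
after LOAD R6, [4]: R6=M[4]=8
halt.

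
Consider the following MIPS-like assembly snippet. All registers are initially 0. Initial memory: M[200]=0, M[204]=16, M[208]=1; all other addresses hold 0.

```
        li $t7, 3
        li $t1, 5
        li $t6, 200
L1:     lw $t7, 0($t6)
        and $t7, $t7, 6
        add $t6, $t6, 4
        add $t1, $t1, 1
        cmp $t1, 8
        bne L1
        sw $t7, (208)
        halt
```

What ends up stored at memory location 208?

0

after li $t7, 3: $t7=3
after li $t1, 5: $t1=5
after li $t6, 200: $t6=200
after lw $t7, 0($t6): $t7=M[200]=0
after and $t7, $t7, 6: $t7=0&6=0
after add $t6, $t6, 4: $t6=200+4=204
after add $t1, $t1, 1: $t1=5+1=6
cmp $t1, 8  (cmp 6,8)
bne L1: taken
after lw $t7, 0($t6): $t7=M[204]=16
after and $t7, $t7, 6: $t7=16&6=0
after add $t6, $t6, 4: $t6=204+4=208
after add $t1, $t1, 1: $t1=6+1=7
cmp $t1, 8  (cmp 7,8)
bne L1: taken
after lw $t7, 0($t6): $t7=M[208]=1
after and $t7, $t7, 6: $t7=1&6=0
after add $t6, $t6, 4: $t6=208+4=212
after add $t1, $t1, 1: $t1=7+1=8
cmp $t1, 8  (cmp 8,8)
bne L1: not taken
sw $t7, (208) → M[208]=0
halt.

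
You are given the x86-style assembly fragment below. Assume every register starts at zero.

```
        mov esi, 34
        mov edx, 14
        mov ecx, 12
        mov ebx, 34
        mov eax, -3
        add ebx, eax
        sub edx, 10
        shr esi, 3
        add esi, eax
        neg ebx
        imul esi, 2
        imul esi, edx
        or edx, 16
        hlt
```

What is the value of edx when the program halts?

20

after mov esi, 34: esi=34
after mov edx, 14: edx=14
after mov ecx, 12: ecx=12
after mov ebx, 34: ebx=34
after mov eax, -3: eax=-3
after add ebx, eax: ebx=34+(-3)=31
after sub edx, 10: edx=14-10=4
after shr esi, 3: esi=34>>3=4
after add esi, eax: esi=4+(-3)=1
after neg ebx: ebx=-(31)=-31
after imul esi, 2: esi=1*2=2
after imul esi, edx: esi=2*4=8
after or edx, 16: edx=4|16=20
halt.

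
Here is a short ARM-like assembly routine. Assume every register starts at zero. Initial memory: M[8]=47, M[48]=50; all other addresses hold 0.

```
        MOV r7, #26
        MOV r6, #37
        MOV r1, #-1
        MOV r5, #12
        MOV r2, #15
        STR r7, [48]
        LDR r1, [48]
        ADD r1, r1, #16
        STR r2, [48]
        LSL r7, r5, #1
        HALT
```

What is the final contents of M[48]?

15

r7=26
r6=37
r1=-1
r5=12
r2=15
STR r7, [48] → M[48]=26
r1=M[48]=26
r1=26+16=42
STR r2, [48] → M[48]=15
r7=12<<1=24
halt.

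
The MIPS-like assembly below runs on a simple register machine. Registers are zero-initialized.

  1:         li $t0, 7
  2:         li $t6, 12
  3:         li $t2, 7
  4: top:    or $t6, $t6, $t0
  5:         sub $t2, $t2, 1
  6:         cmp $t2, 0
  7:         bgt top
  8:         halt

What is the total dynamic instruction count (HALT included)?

after li $t0, 7: $t0=7
after li $t6, 12: $t6=12
after li $t2, 7: $t2=7
after or $t6, $t6, $t0: $t6=12|7=15
after sub $t2, $t2, 1: $t2=7-1=6
cmp $t2, 0  (cmp 6,0)
bgt top: taken
after or $t6, $t6, $t0: $t6=15|7=15
after sub $t2, $t2, 1: $t2=6-1=5
cmp $t2, 0  (cmp 5,0)
bgt top: taken
after or $t6, $t6, $t0: $t6=15|7=15
after sub $t2, $t2, 1: $t2=5-1=4
cmp $t2, 0  (cmp 4,0)
bgt top: taken
after or $t6, $t6, $t0: $t6=15|7=15
after sub $t2, $t2, 1: $t2=4-1=3
cmp $t2, 0  (cmp 3,0)
bgt top: taken
after or $t6, $t6, $t0: $t6=15|7=15
after sub $t2, $t2, 1: $t2=3-1=2
cmp $t2, 0  (cmp 2,0)
bgt top: taken
after or $t6, $t6, $t0: $t6=15|7=15
after sub $t2, $t2, 1: $t2=2-1=1
cmp $t2, 0  (cmp 1,0)
bgt top: taken
after or $t6, $t6, $t0: $t6=15|7=15
after sub $t2, $t2, 1: $t2=1-1=0
cmp $t2, 0  (cmp 0,0)
bgt top: not taken
halt.
Total executed instructions: 32.

32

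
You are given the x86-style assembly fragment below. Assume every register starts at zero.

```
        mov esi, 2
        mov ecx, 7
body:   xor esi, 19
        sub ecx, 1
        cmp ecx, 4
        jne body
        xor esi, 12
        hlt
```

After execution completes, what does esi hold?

mov esi, 2 → esi=2
mov ecx, 7 → ecx=7
xor esi, 19 → esi=2^19=17
sub ecx, 1 → ecx=7-1=6
cmp ecx, 4  (cmp 6,4)
jne body: taken
xor esi, 19 → esi=17^19=2
sub ecx, 1 → ecx=6-1=5
cmp ecx, 4  (cmp 5,4)
jne body: taken
xor esi, 19 → esi=2^19=17
sub ecx, 1 → ecx=5-1=4
cmp ecx, 4  (cmp 4,4)
jne body: not taken
xor esi, 12 → esi=17^12=29
halt.

29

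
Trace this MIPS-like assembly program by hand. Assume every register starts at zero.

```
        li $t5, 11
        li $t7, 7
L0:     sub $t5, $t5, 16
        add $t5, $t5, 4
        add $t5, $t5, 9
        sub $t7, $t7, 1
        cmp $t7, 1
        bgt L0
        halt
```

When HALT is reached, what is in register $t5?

-7

$t5=11
$t7=7
$t5=11-16=-5
$t5=(-5)+4=-1
$t5=(-1)+9=8
$t7=7-1=6
cmp $t7, 1  (cmp 6,1)
bgt L0: taken
$t5=8-16=-8
$t5=(-8)+4=-4
$t5=(-4)+9=5
$t7=6-1=5
cmp $t7, 1  (cmp 5,1)
bgt L0: taken
$t5=5-16=-11
$t5=(-11)+4=-7
$t5=(-7)+9=2
$t7=5-1=4
cmp $t7, 1  (cmp 4,1)
bgt L0: taken
$t5=2-16=-14
$t5=(-14)+4=-10
$t5=(-10)+9=-1
$t7=4-1=3
cmp $t7, 1  (cmp 3,1)
bgt L0: taken
$t5=(-1)-16=-17
$t5=(-17)+4=-13
$t5=(-13)+9=-4
$t7=3-1=2
cmp $t7, 1  (cmp 2,1)
bgt L0: taken
$t5=(-4)-16=-20
$t5=(-20)+4=-16
$t5=(-16)+9=-7
$t7=2-1=1
cmp $t7, 1  (cmp 1,1)
bgt L0: not taken
halt.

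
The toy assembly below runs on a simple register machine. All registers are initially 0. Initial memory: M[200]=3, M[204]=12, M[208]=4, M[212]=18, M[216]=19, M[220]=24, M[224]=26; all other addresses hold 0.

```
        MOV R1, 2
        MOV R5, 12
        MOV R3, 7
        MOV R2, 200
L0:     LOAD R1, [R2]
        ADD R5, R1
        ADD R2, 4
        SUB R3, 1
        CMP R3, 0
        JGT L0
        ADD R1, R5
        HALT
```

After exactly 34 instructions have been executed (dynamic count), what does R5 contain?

68

MOV R1, 2 → R1=2
MOV R5, 12 → R5=12
MOV R3, 7 → R3=7
MOV R2, 200 → R2=200
LOAD R1, [R2] → R1=M[200]=3
ADD R5, R1 → R5=12+3=15
ADD R2, 4 → R2=200+4=204
SUB R3, 1 → R3=7-1=6
CMP R3, 0  (cmp 6,0)
JGT L0: taken
LOAD R1, [R2] → R1=M[204]=12
ADD R5, R1 → R5=15+12=27
ADD R2, 4 → R2=204+4=208
SUB R3, 1 → R3=6-1=5
CMP R3, 0  (cmp 5,0)
JGT L0: taken
LOAD R1, [R2] → R1=M[208]=4
ADD R5, R1 → R5=27+4=31
ADD R2, 4 → R2=208+4=212
SUB R3, 1 → R3=5-1=4
CMP R3, 0  (cmp 4,0)
JGT L0: taken
LOAD R1, [R2] → R1=M[212]=18
ADD R5, R1 → R5=31+18=49
ADD R2, 4 → R2=212+4=216
SUB R3, 1 → R3=4-1=3
CMP R3, 0  (cmp 3,0)
JGT L0: taken
LOAD R1, [R2] → R1=M[216]=19
ADD R5, R1 → R5=49+19=68
ADD R2, 4 → R2=216+4=220
SUB R3, 1 → R3=3-1=2
CMP R3, 0  (cmp 2,0)
JGT L0: taken
After step 34: R5 = 68.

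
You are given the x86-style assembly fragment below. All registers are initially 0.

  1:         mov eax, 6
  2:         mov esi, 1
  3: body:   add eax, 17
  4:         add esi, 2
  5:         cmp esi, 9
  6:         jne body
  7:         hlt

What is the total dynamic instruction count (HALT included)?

19

after mov eax, 6: eax=6
after mov esi, 1: esi=1
after add eax, 17: eax=6+17=23
after add esi, 2: esi=1+2=3
cmp esi, 9  (cmp 3,9)
jne body: taken
after add eax, 17: eax=23+17=40
after add esi, 2: esi=3+2=5
cmp esi, 9  (cmp 5,9)
jne body: taken
after add eax, 17: eax=40+17=57
after add esi, 2: esi=5+2=7
cmp esi, 9  (cmp 7,9)
jne body: taken
after add eax, 17: eax=57+17=74
after add esi, 2: esi=7+2=9
cmp esi, 9  (cmp 9,9)
jne body: not taken
halt.
Total executed instructions: 19.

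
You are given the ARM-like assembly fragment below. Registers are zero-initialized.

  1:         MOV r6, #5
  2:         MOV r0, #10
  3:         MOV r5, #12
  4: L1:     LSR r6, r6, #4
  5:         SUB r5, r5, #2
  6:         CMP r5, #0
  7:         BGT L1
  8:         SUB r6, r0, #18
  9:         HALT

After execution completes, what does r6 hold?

-8

MOV r6, #5 → r6=5
MOV r0, #10 → r0=10
MOV r5, #12 → r5=12
LSR r6, r6, #4 → r6=5>>4=0
SUB r5, r5, #2 → r5=12-2=10
CMP r5, #0  (cmp 10,0)
BGT L1: taken
LSR r6, r6, #4 → r6=0>>4=0
SUB r5, r5, #2 → r5=10-2=8
CMP r5, #0  (cmp 8,0)
BGT L1: taken
LSR r6, r6, #4 → r6=0>>4=0
SUB r5, r5, #2 → r5=8-2=6
CMP r5, #0  (cmp 6,0)
BGT L1: taken
LSR r6, r6, #4 → r6=0>>4=0
SUB r5, r5, #2 → r5=6-2=4
CMP r5, #0  (cmp 4,0)
BGT L1: taken
LSR r6, r6, #4 → r6=0>>4=0
SUB r5, r5, #2 → r5=4-2=2
CMP r5, #0  (cmp 2,0)
BGT L1: taken
LSR r6, r6, #4 → r6=0>>4=0
SUB r5, r5, #2 → r5=2-2=0
CMP r5, #0  (cmp 0,0)
BGT L1: not taken
SUB r6, r0, #18 → r6=10-18=-8
halt.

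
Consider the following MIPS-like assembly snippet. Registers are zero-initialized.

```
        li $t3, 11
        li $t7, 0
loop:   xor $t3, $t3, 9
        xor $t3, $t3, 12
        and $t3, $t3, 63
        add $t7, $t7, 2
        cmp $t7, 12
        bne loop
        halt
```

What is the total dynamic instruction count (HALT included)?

li $t3, 11 → $t3=11
li $t7, 0 → $t7=0
xor $t3, $t3, 9 → $t3=11^9=2
xor $t3, $t3, 12 → $t3=2^12=14
and $t3, $t3, 63 → $t3=14&63=14
add $t7, $t7, 2 → $t7=0+2=2
cmp $t7, 12  (cmp 2,12)
bne loop: taken
xor $t3, $t3, 9 → $t3=14^9=7
xor $t3, $t3, 12 → $t3=7^12=11
and $t3, $t3, 63 → $t3=11&63=11
add $t7, $t7, 2 → $t7=2+2=4
cmp $t7, 12  (cmp 4,12)
bne loop: taken
xor $t3, $t3, 9 → $t3=11^9=2
xor $t3, $t3, 12 → $t3=2^12=14
and $t3, $t3, 63 → $t3=14&63=14
add $t7, $t7, 2 → $t7=4+2=6
cmp $t7, 12  (cmp 6,12)
bne loop: taken
xor $t3, $t3, 9 → $t3=14^9=7
xor $t3, $t3, 12 → $t3=7^12=11
and $t3, $t3, 63 → $t3=11&63=11
add $t7, $t7, 2 → $t7=6+2=8
cmp $t7, 12  (cmp 8,12)
bne loop: taken
xor $t3, $t3, 9 → $t3=11^9=2
xor $t3, $t3, 12 → $t3=2^12=14
and $t3, $t3, 63 → $t3=14&63=14
add $t7, $t7, 2 → $t7=8+2=10
cmp $t7, 12  (cmp 10,12)
bne loop: taken
xor $t3, $t3, 9 → $t3=14^9=7
xor $t3, $t3, 12 → $t3=7^12=11
and $t3, $t3, 63 → $t3=11&63=11
add $t7, $t7, 2 → $t7=10+2=12
cmp $t7, 12  (cmp 12,12)
bne loop: not taken
halt.
Total executed instructions: 39.

39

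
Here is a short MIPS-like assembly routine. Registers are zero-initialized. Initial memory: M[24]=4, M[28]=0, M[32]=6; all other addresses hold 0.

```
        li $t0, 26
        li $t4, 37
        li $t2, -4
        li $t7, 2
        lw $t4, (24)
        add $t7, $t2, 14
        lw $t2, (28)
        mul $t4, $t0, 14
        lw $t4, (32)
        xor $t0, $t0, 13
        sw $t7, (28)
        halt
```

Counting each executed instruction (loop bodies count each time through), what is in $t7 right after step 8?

10

after li $t0, 26: $t0=26
after li $t4, 37: $t4=37
after li $t2, -4: $t2=-4
after li $t7, 2: $t7=2
after lw $t4, (24): $t4=M[24]=4
after add $t7, $t2, 14: $t7=(-4)+14=10
after lw $t2, (28): $t2=M[28]=0
after mul $t4, $t0, 14: $t4=26*14=364
After step 8: $t7 = 10.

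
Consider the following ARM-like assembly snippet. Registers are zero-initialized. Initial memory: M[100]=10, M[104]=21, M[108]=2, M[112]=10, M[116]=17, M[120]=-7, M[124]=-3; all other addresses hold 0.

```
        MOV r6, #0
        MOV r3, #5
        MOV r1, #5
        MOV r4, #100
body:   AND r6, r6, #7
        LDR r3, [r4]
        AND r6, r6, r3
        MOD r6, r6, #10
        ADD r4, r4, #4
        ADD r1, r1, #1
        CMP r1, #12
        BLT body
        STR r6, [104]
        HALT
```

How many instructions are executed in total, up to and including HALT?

r6=0
r3=5
r1=5
r4=100
r6=0&7=0
r3=M[100]=10
r6=0&10=0
r6=0%10=0
r4=100+4=104
r1=5+1=6
CMP r1, #12  (cmp 6,12)
BLT body: taken
r6=0&7=0
r3=M[104]=21
r6=0&21=0
r6=0%10=0
r4=104+4=108
r1=6+1=7
CMP r1, #12  (cmp 7,12)
BLT body: taken
r6=0&7=0
r3=M[108]=2
r6=0&2=0
r6=0%10=0
r4=108+4=112
r1=7+1=8
CMP r1, #12  (cmp 8,12)
BLT body: taken
r6=0&7=0
r3=M[112]=10
r6=0&10=0
r6=0%10=0
r4=112+4=116
r1=8+1=9
CMP r1, #12  (cmp 9,12)
BLT body: taken
r6=0&7=0
r3=M[116]=17
r6=0&17=0
r6=0%10=0
r4=116+4=120
r1=9+1=10
CMP r1, #12  (cmp 10,12)
BLT body: taken
r6=0&7=0
r3=M[120]=-7
r6=0&(-7)=0
r6=0%10=0
r4=120+4=124
r1=10+1=11
CMP r1, #12  (cmp 11,12)
BLT body: taken
r6=0&7=0
r3=M[124]=-3
r6=0&(-3)=0
r6=0%10=0
r4=124+4=128
r1=11+1=12
CMP r1, #12  (cmp 12,12)
BLT body: not taken
STR r6, [104] → M[104]=0
halt.
Total executed instructions: 62.

62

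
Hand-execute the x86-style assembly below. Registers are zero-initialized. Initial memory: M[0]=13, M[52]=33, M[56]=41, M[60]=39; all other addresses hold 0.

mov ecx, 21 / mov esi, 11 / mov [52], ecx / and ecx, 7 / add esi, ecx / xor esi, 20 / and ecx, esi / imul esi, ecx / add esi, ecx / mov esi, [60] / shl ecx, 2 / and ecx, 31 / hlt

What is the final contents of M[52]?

21

after mov ecx, 21: ecx=21
after mov esi, 11: esi=11
mov [52], ecx → M[52]=21
after and ecx, 7: ecx=21&7=5
after add esi, ecx: esi=11+5=16
after xor esi, 20: esi=16^20=4
after and ecx, esi: ecx=5&4=4
after imul esi, ecx: esi=4*4=16
after add esi, ecx: esi=16+4=20
after mov esi, [60]: esi=M[60]=39
after shl ecx, 2: ecx=4<<2=16
after and ecx, 31: ecx=16&31=16
halt.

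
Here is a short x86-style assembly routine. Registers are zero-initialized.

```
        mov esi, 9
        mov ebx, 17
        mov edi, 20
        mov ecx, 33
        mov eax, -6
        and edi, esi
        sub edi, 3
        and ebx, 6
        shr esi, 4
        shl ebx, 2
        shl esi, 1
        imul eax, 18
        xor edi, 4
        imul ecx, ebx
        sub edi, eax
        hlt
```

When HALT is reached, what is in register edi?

esi=9
ebx=17
edi=20
ecx=33
eax=-6
edi=20&9=0
edi=0-3=-3
ebx=17&6=0
esi=9>>4=0
ebx=0<<2=0
esi=0<<1=0
eax=(-6)*18=-108
edi=(-3)^4=-7
ecx=33*0=0
edi=(-7)-(-108)=101
halt.

101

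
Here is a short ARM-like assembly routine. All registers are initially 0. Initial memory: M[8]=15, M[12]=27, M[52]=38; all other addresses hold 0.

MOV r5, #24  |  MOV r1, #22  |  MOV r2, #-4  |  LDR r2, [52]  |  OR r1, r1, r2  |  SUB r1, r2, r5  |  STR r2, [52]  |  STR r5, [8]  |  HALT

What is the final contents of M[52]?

38

r5=24
r1=22
r2=-4
r2=M[52]=38
r1=22|38=54
r1=38-24=14
STR r2, [52] → M[52]=38
STR r5, [8] → M[8]=24
halt.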